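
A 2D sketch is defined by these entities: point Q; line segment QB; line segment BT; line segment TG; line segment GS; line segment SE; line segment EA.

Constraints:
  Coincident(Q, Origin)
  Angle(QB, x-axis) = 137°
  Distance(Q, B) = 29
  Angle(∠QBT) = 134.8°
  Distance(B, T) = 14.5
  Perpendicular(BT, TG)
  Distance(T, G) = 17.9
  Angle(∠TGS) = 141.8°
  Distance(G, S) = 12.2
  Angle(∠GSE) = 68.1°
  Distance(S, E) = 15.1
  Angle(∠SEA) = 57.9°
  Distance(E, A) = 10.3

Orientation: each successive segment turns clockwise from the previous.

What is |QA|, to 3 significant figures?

30.7

∠GSE = 68.1° gives SE at -148° from the x-axis; with |SE| = 15.1, E = (-6.80, 19.7). ∠SEA = 57.9° gives EA at 89.6° from the x-axis; with |EA| = 10.3, A = (-6.73, 30.0). Then |QA| = |A − Q| = 30.7.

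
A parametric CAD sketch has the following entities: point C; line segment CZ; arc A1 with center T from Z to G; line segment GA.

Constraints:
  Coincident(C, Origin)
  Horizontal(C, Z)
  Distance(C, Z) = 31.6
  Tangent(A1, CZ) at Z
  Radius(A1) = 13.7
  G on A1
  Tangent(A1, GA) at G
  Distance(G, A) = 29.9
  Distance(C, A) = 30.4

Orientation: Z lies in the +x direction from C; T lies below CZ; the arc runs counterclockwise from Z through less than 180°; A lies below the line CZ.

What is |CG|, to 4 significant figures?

21.21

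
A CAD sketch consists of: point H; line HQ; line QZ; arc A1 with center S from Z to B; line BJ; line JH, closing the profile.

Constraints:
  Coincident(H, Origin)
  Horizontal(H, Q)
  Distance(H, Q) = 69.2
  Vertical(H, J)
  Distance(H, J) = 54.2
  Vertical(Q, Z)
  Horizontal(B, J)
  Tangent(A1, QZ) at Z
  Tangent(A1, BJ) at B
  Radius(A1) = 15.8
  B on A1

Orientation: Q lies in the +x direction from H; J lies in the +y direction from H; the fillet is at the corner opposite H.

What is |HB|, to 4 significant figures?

76.09

H is at the origin; HQ is horizontal with |HQ| = 69.2 and Q on the +x side, so Q = (69.20, 0.000). HJ is vertical with |HJ| = 54.2 and J on the +y side, so J = (0.000, 54.20). The virtual corner opposite H is at (69.20, 54.20). Tangency of A1 to QZ means the radius SZ is perpendicular to QZ and the tangent condition forces SB to be normal to BJ, with radius 15.8, so the center S sits 15.8 in from both sides at S = (53.40, 38.40). That places the tangent points at Z = (69.20, 38.40) on QZ and B = (53.40, 54.20) on BJ. Then |HB| = |B − H| = 76.09.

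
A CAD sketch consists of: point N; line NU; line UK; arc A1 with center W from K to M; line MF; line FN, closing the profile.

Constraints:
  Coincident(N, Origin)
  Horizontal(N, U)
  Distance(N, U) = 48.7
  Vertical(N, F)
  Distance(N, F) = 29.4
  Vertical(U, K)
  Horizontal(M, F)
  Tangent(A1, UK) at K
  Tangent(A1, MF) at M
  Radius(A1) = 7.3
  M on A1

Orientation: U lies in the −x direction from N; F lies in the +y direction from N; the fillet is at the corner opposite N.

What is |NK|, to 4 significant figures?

53.48

The virtual corner opposite N is at (-48.70, 29.40). Tangency of A1 to UK means the radius WK is perpendicular to UK and since A1 is tangent to MF there, WM ⟂ MF, with radius 7.3, so the center W sits 7.3 in from both sides at W = (-41.40, 22.10). That places the tangent points at K = (-48.70, 22.10) on UK and M = (-41.40, 29.40) on MF. Then |NK| = |K − N| = 53.48.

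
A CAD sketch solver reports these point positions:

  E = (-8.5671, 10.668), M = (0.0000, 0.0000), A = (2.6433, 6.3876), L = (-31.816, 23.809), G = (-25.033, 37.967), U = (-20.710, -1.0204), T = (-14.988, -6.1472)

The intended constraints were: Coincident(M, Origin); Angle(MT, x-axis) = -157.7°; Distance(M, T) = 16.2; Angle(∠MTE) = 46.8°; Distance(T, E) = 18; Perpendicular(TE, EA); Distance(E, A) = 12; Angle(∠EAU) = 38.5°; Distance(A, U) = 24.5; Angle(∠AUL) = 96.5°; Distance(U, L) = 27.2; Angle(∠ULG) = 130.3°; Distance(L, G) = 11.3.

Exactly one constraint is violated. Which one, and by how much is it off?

Distance(L, G) = 11.3 — off by 4.40.

M = (0.00, 0.00) ✓; MT at -157.7° ✓; |MT| = 16.20 ✓; ∠MTE = 46.80° ✓; |TE| = 18.00 ✓; ∠(TE, EA) = 90.00° ✓; |EA| = 12.00 ✓; ∠EAU = 38.50° ✓; |AU| = 24.50 ✓; ∠AUL = 96.50° ✓; |UL| = 27.20 ✓; ∠ULG = 130.3° ✓; |LG| = 15.70 ✗.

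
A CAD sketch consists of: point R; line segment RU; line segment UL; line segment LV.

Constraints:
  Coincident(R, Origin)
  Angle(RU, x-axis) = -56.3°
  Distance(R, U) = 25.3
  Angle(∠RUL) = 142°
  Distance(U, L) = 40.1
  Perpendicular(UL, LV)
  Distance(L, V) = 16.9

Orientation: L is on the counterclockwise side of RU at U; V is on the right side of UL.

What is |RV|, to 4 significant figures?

68.26

∠RUL = 142.0°, so UL runs at -56.3° + (180° − 142.0°) = -18.30° from the x-axis; with |UL| = 40.1, L = U + 40.1·(cos -18.30°, sin -18.30°) = (52.11, -33.64). UL ⟂ LV; with |LV| = 16.9 on the right of UL, V = L + 16.9·(-0.3140, -0.9494) = (46.80, -49.68). Then |RV| = |V − R| = 68.26.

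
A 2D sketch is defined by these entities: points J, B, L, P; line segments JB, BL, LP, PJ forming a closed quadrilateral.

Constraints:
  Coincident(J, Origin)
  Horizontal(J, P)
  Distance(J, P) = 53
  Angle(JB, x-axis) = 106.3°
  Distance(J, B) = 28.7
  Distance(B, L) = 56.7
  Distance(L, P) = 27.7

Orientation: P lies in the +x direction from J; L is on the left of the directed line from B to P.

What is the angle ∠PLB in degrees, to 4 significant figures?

99.24°

J is at the origin; J and P share the same y with |JP| = 53.0 and P in +x, so P = (53.0, 0). JB runs at 106.3° with |JB| = 28.7, so B = (-8.055, 27.55). L is determined by |BL| = 56.7 and |LP| = 27.7 together: it lies at the intersection of circle(B, 56.7) and circle(P, 27.7). With |BP| = 66.98, the foot of the radical line on BP is 51.76 from B and the perpendicular offset is √(56.7² − 51.76²) = 23.14. Taking the left-of-BP solution: L = (48.64, 27.36).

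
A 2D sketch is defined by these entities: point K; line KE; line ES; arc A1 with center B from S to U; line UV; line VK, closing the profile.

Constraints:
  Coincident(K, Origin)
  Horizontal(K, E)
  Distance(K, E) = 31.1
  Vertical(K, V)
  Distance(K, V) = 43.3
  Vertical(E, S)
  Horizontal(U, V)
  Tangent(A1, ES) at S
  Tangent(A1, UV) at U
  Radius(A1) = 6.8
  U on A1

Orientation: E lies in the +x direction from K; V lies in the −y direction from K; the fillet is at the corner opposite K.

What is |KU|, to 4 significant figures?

49.65

The virtual corner opposite K is at (31.10, -43.30). A1 meets ES tangentially, so BS is at right angles to ES and the tangent condition forces BU to be normal to UV, with radius 6.8, so the center B sits 6.8 in from both sides at B = (24.30, -36.50). That places the tangent points at S = (31.10, -36.50) on ES and U = (24.30, -43.30) on UV. Then |KU| = |U − K| = 49.65.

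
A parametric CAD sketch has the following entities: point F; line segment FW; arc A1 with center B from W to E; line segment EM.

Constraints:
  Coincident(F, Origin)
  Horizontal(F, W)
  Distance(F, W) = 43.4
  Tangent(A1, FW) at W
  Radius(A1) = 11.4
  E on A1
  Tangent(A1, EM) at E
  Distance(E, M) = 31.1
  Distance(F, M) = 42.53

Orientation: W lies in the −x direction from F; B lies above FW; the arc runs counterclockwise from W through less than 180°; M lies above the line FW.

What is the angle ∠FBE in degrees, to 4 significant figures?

5.843°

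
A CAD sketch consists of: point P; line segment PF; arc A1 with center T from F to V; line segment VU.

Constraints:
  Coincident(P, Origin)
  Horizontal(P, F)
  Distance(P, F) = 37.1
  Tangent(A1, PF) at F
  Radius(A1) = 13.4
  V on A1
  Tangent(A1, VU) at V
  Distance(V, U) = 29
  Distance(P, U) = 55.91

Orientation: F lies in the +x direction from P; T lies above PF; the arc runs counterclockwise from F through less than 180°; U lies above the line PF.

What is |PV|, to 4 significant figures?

52.62

Checks: |TV| = 13.40 ✓; ∠(TV, VU) = 90.00° ✓; |VU| = 29.00 ✓; |PU| = 55.91 ✓.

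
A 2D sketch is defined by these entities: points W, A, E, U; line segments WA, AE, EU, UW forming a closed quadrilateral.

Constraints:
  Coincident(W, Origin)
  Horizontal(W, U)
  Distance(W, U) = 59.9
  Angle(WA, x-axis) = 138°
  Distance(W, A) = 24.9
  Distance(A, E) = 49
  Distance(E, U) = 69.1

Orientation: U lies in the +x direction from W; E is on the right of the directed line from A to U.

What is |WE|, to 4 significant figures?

29.76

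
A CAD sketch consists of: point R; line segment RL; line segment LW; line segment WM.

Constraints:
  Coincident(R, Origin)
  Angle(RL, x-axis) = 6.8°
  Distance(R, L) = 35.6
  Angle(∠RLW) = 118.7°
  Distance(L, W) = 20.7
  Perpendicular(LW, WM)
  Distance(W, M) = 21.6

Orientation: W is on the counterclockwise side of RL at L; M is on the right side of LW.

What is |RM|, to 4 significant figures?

64.96

∠RLW = 118.7°, so LW runs at 6.8° + (180° − 118.7°) = 68.10° from the x-axis; with |LW| = 20.7, W = L + 20.7·(cos 68.10°, sin 68.10°) = (43.07, 23.42). LW ⟂ WM; with |WM| = 21.6 on the right of LW, M = W + 21.6·(0.9278, -0.3730) = (63.11, 15.36). Then |RM| = |M − R| = 64.96.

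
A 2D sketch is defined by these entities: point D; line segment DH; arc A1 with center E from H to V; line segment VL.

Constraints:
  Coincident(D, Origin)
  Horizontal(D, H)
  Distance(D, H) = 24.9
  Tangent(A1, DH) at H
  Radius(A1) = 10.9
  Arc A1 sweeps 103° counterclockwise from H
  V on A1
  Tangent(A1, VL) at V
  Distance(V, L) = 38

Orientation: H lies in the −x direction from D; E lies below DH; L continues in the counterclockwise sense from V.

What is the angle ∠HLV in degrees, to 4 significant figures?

15.36°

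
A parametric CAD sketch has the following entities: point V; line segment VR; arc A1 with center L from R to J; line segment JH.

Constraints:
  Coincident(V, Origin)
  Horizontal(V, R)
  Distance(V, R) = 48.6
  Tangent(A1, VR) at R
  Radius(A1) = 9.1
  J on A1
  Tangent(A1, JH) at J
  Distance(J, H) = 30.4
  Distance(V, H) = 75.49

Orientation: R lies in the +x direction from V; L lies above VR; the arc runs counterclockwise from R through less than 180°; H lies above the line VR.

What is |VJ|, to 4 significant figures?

57.57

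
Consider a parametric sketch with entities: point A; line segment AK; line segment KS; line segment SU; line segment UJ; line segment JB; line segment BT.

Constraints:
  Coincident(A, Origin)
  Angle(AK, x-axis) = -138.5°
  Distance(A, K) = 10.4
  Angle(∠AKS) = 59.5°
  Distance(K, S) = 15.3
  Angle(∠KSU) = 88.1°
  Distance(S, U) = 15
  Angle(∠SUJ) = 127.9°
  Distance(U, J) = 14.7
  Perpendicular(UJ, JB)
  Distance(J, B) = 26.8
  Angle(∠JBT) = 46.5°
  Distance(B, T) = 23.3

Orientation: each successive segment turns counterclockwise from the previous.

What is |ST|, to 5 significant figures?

7.0950

UJ ⟂ JB, so JB runs at -144.00°; with |JB| = 26.8, B = (-19.400, -1.0676). ∠JBT = 46.5° gives BT at -10.500° from the x-axis; with |BT| = 23.3, T = (3.5095, -5.3137). Then |ST| = |T − S| = 7.0950.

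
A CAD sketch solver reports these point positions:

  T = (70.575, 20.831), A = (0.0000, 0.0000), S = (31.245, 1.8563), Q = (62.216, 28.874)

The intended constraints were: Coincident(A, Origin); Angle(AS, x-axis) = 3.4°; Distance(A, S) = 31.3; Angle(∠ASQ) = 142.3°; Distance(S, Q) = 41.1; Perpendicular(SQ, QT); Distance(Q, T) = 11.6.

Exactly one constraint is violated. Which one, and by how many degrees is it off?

Perpendicular(SQ, QT) — off by 5.00°.

A = (0.00, 0.00) ✓; AS at 3.400° ✓; |AS| = 31.30 ✓; ∠ASQ = 142.3° ✓; |SQ| = 41.10 ✓; ∠(SQ, QT) = 85.00° ✗; |QT| = 11.60 ✓.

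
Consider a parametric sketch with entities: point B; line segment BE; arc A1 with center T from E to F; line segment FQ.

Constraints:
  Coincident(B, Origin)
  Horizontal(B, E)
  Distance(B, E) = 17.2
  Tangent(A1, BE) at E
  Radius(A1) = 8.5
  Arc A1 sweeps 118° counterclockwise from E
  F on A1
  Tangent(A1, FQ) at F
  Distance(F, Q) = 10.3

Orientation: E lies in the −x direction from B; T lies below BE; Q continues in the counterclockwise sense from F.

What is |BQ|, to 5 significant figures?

29.338

B is at the origin; BE is horizontal with |BE| = 17.2 and E on the −x side, so E = (-17.200, 0.0000). Tangency of A1 to BE means the radius TE is perpendicular to BE, so T = E + (0, -8.5) = (-17.200, -8.5000). On A1, E sits at bearing 90° from T; a 118° counterclockwise sweep puts F at bearing 208°, so F = T + 8.5·(cos 208°, sin 208°) = (-24.705, -12.491). Since A1 is tangent to FQ there, TF ⟂ FQ, so FQ runs along (−sin 208°, cos 208°); with |FQ| = 10.3, Q = (-19.869, -21.585). Then |BQ| = |Q − B| = 29.338.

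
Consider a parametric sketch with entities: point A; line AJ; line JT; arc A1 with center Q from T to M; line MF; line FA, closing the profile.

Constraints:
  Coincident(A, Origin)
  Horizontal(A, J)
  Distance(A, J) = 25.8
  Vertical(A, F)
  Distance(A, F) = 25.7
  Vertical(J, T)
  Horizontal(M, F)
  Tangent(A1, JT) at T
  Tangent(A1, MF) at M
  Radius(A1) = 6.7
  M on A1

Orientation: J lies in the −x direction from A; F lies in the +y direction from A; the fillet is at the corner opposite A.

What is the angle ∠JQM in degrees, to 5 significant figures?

160.58°

A is at the origin; A and J share the same y with |AJ| = 25.8 and J on the −x side, so J = (-25.800, 0.0000). A and F share the same x with |AF| = 25.7 and F on the +y side, so F = (0.0000, 25.700). The virtual corner opposite A is at (-25.800, 25.700). The tangent condition forces QT to be normal to JT and A1 meets MF tangentially, so QM is at right angles to MF, with radius 6.7, so the center Q sits 6.7 in from both sides at Q = (-19.100, 19.000). That places the tangent points at T = (-25.800, 19.000) on JT and M = (-19.100, 25.700) on MF. Then cos ∠JQM = QJ·QM / (|QJ||QM|), giving 160.58°.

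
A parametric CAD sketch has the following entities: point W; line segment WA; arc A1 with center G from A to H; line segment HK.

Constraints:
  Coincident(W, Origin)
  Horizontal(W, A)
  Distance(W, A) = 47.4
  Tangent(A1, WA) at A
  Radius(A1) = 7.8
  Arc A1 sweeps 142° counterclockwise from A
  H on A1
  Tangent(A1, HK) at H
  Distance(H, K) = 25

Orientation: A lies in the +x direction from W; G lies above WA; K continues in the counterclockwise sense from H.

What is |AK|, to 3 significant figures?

32.9

W is at the origin; WA is horizontal with |WA| = 47.4 and A on the +x side, so A = (47.4, 0.00). Tangency of A1 to WA means the radius GA is perpendicular to WA, so G = A + (0, 7.8) = (47.4, 7.80). On A1, A sits at bearing -90° from G; a 142° counterclockwise sweep puts H at bearing 52°, so H = G + 7.8·(cos 52°, sin 52°) = (52.2, 13.9). The tangent condition forces GH to be normal to HK, so HK runs along (−sin 52°, cos 52°); with |HK| = 25.0, K = (32.5, 29.3). Then |AK| = |K − A| = 32.9.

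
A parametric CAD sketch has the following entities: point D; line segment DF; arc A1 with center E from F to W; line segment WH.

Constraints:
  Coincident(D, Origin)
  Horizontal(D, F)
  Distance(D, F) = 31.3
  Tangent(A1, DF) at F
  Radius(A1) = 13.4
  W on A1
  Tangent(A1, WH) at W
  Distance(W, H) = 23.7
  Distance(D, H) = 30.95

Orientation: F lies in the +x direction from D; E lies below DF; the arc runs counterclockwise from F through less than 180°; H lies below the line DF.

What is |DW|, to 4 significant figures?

20.65

Checks: D.y = 0.00, F.y = 0.00 ✓; |EW| = 13.40 ✓; ∠(EW, WH) = 90.00° ✓; |WH| = 23.70 ✓; |DH| = 30.95 ✓.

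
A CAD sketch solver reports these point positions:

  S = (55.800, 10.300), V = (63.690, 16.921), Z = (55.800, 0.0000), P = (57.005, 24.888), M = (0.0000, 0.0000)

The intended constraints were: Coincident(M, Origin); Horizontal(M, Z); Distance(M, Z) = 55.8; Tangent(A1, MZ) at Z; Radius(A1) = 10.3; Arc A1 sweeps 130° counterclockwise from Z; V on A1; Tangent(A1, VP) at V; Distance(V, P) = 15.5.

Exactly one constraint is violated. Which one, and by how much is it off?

Distance(V, P) = 15.5 — off by 5.10.

M = (0.00, 0.00) ✓; M.y = 0.00, Z.y = 0.00 ✓; |MZ| = 55.80 ✓; ∠(SZ, ZM) = 90.00° ✓; |SZ| = 10.30 ✓; bearing(S→V) − bearing(S→Z) = 130.0° ✓; |SV| = 10.30 ✓; ∠(SV, VP) = 90.00° ✓; |VP| = 10.40 ✗.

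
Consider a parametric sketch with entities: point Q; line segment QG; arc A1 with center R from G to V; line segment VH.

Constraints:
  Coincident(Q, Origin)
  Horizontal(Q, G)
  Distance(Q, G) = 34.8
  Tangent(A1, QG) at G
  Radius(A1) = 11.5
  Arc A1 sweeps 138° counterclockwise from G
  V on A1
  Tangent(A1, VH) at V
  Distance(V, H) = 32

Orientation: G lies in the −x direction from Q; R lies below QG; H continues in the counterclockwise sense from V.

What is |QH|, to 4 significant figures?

45.49

Q is at the origin; QG is horizontal with |QG| = 34.8 and G on the −x side, so G = (-34.80, 0.000). The tangent condition forces RG to be normal to QG, so R = G + (0, -11.5) = (-34.80, -11.50). On A1, G sits at bearing 90° from R; a 138° counterclockwise sweep puts V at bearing 228°, so V = R + 11.5·(cos 228°, sin 228°) = (-42.50, -20.05). A1 meets VH tangentially, so RV is at right angles to VH, so VH runs along (−sin 228°, cos 228°); with |VH| = 32.0, H = (-18.71, -41.46). Then |QH| = |H − Q| = 45.49.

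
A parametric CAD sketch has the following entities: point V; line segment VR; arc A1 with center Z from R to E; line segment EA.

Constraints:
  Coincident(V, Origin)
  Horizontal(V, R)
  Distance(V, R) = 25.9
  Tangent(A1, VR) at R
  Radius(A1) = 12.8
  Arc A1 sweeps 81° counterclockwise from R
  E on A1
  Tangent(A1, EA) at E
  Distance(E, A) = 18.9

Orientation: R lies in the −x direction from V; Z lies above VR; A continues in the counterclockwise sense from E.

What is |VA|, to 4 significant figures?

31.21

On A1, R sits at bearing -90° from Z; an 81° counterclockwise sweep puts E at bearing -9°, so E = Z + 12.8·(cos -9°, sin -9°) = (-13.26, 10.80). The tangent condition forces ZE to be normal to EA, so EA runs along (−sin -9°, cos -9°); with |EA| = 18.9, A = (-10.30, 29.46). Then |VA| = |A − V| = 31.21.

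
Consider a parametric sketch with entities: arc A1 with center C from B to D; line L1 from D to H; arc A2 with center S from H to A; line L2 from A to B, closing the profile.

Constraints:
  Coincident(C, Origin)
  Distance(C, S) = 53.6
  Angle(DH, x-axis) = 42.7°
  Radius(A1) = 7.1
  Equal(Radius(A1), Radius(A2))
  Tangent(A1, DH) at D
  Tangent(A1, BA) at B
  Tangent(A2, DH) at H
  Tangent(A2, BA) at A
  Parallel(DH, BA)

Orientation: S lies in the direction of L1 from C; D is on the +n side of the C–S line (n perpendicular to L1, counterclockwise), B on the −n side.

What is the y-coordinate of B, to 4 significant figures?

-5.218

C is at the origin and S lies 53.6 along u from C, so S = 53.6·u = (39.39, 36.35). Tangency of A1 to both parallel lines with radius 7.1 puts D and B at C ± 7.1·n: D = (-4.815, 5.218), B = (4.815, -5.218). So B.y = -5.218.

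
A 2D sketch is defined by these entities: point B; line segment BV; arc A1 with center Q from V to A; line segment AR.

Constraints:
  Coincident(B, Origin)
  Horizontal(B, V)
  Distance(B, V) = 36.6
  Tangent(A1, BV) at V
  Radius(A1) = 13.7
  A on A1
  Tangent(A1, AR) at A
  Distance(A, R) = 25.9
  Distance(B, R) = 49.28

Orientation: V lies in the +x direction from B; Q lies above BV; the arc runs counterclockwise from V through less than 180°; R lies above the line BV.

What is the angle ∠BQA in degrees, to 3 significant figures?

153°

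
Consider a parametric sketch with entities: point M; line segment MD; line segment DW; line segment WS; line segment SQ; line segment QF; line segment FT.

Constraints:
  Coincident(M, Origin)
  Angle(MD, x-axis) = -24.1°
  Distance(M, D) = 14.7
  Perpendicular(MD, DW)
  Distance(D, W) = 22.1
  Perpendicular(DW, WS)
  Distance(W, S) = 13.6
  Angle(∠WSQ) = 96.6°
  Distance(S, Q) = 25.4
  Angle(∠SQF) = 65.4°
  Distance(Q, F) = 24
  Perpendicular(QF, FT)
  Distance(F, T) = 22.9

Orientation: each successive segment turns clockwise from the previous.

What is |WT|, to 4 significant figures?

4.038

∠SQF = 65.4° gives QF at -42.10° from the x-axis; with |QF| = 24.0, F = (17.43, -12.49). The perpendicularity gives FT at right angles to QF, so FT runs at -132.1°; with |FT| = 22.9, T = (2.073, -29.48). Then |WT| = |T − W| = 4.038.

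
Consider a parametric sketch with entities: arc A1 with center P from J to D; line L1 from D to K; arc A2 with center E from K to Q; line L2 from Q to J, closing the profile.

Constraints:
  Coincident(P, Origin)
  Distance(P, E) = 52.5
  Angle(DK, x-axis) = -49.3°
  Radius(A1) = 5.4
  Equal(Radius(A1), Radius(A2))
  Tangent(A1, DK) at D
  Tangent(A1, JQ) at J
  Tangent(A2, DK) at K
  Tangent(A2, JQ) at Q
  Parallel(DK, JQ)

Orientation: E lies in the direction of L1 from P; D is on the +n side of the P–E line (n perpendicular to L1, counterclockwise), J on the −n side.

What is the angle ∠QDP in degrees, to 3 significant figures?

78.4°

Tangency of A1 to both parallel lines with radius 5.4 puts D and J at P ± 5.4·n: D = (4.09, 3.52), J = (-4.09, -3.52). Equal radii place K and Q the same way about E: K = E + 5.4·n = (38.3, -36.3), Q = E − 5.4·n = (30.1, -43.3). Then cos ∠QDP = DQ·DP / (|DQ||DP|), giving 78.4°.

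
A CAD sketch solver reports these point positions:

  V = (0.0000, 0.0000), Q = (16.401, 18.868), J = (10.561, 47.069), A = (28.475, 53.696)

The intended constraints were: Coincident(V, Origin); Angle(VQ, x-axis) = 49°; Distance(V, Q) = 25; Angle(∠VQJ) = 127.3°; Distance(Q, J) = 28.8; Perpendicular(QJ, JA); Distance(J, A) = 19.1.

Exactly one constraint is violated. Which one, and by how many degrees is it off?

Perpendicular(QJ, JA) — off by 8.60°.

V = (0.00, 0.00) ✓; VQ at 49.00° ✓; |VQ| = 25.00 ✓; ∠VQJ = 127.3° ✓; |QJ| = 28.80 ✓; ∠(QJ, JA) = 81.40° ✗; |JA| = 19.10 ✓.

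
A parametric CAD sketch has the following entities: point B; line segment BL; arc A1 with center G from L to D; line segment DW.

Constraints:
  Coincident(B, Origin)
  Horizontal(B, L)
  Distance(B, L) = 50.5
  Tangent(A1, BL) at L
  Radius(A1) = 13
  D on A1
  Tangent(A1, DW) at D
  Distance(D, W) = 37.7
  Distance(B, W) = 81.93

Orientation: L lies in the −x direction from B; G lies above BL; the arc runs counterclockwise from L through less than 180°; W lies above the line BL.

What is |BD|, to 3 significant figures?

45.8

Checks: |BL| = 50.50 ✓; |GD| = 13.00 ✓; ∠(GD, DW) = 90.00° ✓; |DW| = 37.70 ✓; |BW| = 81.93 ✓.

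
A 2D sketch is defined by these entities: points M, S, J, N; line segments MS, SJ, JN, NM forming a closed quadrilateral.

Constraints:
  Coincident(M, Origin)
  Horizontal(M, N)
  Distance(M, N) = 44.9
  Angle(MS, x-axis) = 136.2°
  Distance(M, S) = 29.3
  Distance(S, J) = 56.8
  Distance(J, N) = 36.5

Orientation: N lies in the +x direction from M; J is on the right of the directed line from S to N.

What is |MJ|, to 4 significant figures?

27.74

M is at the origin; M and N share the same y with |MN| = 44.9 and N in +x, so N = (44.9, 0). MS runs at 136.2° with |MS| = 29.3, so S = (-21.15, 20.28). J is determined by |SJ| = 56.8 and |JN| = 36.5 together: it lies at the intersection of circle(S, 56.8) and circle(N, 36.5). With |SN| = 69.09, the foot of the radical line on SN is 48.25 from S and the perpendicular offset is √(56.8² − 48.25²) = 29.97. Taking the right-of-SN solution: J = (16.18, -22.53).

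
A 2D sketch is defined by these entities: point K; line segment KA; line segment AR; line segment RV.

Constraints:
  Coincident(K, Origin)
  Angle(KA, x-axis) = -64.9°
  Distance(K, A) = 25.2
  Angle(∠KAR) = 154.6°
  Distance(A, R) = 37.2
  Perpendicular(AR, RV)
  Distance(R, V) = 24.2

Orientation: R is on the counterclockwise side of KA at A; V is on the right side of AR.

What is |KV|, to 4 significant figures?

69.44

∠KAR = 154.6°, so AR runs at -64.9° + (180° − 154.6°) = -39.50° from the x-axis; with |AR| = 37.2, R = A + 37.2·(cos -39.50°, sin -39.50°) = (39.39, -46.48). AR ⟂ RV; with |RV| = 24.2 on the right of AR, V = R + 24.2·(-0.6361, -0.7716) = (24.00, -65.16). Then |KV| = |V − K| = 69.44.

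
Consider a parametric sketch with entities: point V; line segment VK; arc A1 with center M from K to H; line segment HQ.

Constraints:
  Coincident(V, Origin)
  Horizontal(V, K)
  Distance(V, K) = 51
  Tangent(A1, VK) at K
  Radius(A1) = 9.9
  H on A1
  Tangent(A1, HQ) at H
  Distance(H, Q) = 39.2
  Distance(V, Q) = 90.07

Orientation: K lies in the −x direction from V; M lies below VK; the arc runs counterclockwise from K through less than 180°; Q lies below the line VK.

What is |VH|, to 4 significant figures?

58.82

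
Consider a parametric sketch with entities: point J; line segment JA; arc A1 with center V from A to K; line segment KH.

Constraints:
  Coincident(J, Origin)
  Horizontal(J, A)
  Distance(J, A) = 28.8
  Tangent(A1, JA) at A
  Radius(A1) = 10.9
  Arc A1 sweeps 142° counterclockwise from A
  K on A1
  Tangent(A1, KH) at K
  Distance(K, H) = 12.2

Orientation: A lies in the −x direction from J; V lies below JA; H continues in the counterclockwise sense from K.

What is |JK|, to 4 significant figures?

40.51

J is at the origin; J and A share the same y with |JA| = 28.8 and A on the −x side, so A = (-28.80, 0.000). Since A1 is tangent to JA there, VA ⟂ JA, so V = A + (0, -10.9) = (-28.80, -10.90). On A1, A sits at bearing 90° from V; a 142° counterclockwise sweep puts K at bearing 232°, so K = V + 10.9·(cos 232°, sin 232°) = (-35.51, -19.49). Then |JK| = |K − J| = 40.51.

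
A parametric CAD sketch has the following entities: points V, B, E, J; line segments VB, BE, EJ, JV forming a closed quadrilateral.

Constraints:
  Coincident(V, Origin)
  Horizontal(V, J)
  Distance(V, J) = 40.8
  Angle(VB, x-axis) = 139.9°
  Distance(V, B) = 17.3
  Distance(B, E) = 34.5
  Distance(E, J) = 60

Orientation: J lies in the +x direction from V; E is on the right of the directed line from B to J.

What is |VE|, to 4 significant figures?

27.46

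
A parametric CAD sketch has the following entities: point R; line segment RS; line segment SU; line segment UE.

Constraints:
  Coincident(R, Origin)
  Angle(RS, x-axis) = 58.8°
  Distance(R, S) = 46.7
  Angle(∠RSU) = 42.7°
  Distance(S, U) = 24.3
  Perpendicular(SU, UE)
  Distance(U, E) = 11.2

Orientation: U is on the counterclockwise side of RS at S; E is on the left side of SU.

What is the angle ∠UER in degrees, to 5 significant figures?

153.92°

R is at the origin; RS runs at 58.8° with length 46.7, so S = 46.7·(cos 58.8°, sin 58.8°) = (24.192, 39.946). ∠RSU = 42.7°, so SU runs at 58.8° + (180° − 42.7°) = 196.10° from the x-axis; with |SU| = 24.3, U = S + 24.3·(cos 196.10°, sin 196.10°) = (0.84493, 33.207). SU is perpendicular to UE; with |UE| = 11.2 on the left of SU, E = U + 11.2·(0.27731, -0.96078) = (3.9509, 22.446). Then cos ∠UER = EU·ER / (|EU||ER|), giving 153.92°.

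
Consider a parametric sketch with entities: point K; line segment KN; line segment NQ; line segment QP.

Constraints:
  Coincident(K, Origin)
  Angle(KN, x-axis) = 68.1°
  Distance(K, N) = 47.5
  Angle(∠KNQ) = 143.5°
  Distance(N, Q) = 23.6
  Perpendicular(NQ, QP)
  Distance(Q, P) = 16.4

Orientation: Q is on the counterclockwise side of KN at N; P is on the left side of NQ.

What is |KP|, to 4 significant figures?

62.91

K is at the origin; KN runs at 68.1° with length 47.5, so N = 47.5·(cos 68.1°, sin 68.1°) = (17.72, 44.07). ∠KNQ = 143.5°, so NQ runs at 68.1° + (180° − 143.5°) = 104.6° from the x-axis; with |NQ| = 23.6, Q = N + 23.6·(cos 104.6°, sin 104.6°) = (11.77, 66.91). The perpendicularity gives QP at right angles to NQ; with |QP| = 16.4 on the left of NQ, P = Q + 16.4·(-0.9677, -0.2521) = (-4.102, 62.78). Then |KP| = |P − K| = 62.91.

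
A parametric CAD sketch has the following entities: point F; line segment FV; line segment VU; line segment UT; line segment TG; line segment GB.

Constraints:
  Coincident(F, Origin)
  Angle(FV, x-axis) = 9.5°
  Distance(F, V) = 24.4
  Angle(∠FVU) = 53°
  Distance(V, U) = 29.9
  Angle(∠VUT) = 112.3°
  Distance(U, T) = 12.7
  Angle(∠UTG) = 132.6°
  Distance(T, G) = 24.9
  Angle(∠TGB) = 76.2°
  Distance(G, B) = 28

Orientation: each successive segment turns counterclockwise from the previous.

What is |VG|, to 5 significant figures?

41.952

∠VUT = 112.3° gives UT at -155.80° from the x-axis; with |UT| = 12.7, T = (-9.2073, 19.403). ∠UTG = 132.6° gives TG at -108.40° from the x-axis; with |TG| = 24.9, G = (-17.067, -4.2241). Then |VG| = |G − V| = 41.952.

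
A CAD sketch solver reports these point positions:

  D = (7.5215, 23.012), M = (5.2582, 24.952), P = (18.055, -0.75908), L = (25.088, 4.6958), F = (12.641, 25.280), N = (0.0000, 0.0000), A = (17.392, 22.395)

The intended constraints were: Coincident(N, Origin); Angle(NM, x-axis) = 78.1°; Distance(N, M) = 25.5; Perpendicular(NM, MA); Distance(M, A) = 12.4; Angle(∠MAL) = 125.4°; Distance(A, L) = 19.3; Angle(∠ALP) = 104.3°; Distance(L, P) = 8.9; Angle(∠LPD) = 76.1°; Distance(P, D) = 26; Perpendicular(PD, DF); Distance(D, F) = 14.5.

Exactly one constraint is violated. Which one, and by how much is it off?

Distance(D, F) = 14.5 — off by 8.90.

N = (0.00, 0.00) ✓; NM at 78.10° ✓; |NM| = 25.50 ✓; ∠(NM, MA) = 90.00° ✓; |MA| = 12.40 ✓; ∠MAL = 125.4° ✓; |AL| = 19.30 ✓; ∠ALP = 104.3° ✓; |LP| = 8.900 ✓; ∠LPD = 76.10° ✓; |PD| = 26.00 ✓; ∠(PD, DF) = 90.01° ✓; |DF| = 5.599 ✗.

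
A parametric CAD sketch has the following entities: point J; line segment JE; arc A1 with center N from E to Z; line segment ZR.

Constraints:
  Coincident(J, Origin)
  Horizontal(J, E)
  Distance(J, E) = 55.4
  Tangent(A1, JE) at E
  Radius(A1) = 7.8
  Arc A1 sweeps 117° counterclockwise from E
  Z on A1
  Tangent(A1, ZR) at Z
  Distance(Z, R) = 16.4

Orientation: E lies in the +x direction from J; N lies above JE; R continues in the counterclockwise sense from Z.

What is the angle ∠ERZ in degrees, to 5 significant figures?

25.906°

On A1, E sits at bearing -90° from N; a 117° counterclockwise sweep puts Z at bearing 27°, so Z = N + 7.8·(cos 27°, sin 27°) = (62.350, 11.341). The tangent condition forces NZ to be normal to ZR, so ZR runs along (−sin 27°, cos 27°); with |ZR| = 16.4, R = (54.904, 25.954). Then cos ∠ERZ = RE·RZ / (|RE||RZ|), giving 25.906°.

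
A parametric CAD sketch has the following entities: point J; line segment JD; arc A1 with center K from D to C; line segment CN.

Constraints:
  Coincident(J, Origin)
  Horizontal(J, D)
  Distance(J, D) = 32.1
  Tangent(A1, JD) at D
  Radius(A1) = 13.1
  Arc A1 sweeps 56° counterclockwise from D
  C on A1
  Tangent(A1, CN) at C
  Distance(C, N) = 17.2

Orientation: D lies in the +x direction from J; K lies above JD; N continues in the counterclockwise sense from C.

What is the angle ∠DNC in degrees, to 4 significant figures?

11.63°

J is at the origin; JD is horizontal with |JD| = 32.1 and D on the +x side, so D = (32.10, 0.000). The tangent condition forces KD to be normal to JD, so K = D + (0, 13.1) = (32.10, 13.10). On A1, D sits at bearing -90° from K; a 56° counterclockwise sweep puts C at bearing -34°, so C = K + 13.1·(cos -34°, sin -34°) = (42.96, 5.775). The tangent condition forces KC to be normal to CN, so CN runs along (−sin -34°, cos -34°); with |CN| = 17.2, N = (52.58, 20.03). Then cos ∠DNC = ND·NC / (|ND||NC|), giving 11.63°.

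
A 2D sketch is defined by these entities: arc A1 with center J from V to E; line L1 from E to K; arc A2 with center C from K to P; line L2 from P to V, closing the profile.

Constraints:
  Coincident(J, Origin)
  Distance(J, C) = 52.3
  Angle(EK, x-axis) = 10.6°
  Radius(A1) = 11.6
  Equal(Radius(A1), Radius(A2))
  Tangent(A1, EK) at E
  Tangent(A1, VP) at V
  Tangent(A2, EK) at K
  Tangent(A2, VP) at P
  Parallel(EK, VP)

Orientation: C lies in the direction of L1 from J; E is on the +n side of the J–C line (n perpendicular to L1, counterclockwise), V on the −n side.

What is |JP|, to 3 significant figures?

53.6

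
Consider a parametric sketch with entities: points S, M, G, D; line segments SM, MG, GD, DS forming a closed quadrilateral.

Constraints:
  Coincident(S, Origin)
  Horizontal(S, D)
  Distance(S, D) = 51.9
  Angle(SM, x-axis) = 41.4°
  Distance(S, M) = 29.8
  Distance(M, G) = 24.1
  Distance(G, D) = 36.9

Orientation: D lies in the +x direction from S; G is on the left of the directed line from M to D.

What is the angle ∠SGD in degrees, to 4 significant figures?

66.71°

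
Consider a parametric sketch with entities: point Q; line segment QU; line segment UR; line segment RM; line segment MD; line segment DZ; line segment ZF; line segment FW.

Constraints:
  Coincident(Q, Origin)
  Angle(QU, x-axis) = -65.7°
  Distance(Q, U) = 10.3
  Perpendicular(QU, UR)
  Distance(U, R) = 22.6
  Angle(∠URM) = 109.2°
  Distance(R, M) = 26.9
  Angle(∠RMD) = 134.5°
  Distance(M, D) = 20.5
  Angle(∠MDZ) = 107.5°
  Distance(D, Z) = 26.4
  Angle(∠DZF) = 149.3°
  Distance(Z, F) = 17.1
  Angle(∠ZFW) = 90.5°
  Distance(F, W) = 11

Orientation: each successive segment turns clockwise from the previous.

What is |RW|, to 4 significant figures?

38.41

∠DZF = 149.3° gives ZF at -15.20° from the x-axis; with |ZF| = 17.1, F = (7.781, 23.88). ∠ZFW = 90.5° gives FW at -104.7° from the x-axis; with |FW| = 11.0, W = (4.990, 13.24). Then |RW| = |W − R| = 38.41.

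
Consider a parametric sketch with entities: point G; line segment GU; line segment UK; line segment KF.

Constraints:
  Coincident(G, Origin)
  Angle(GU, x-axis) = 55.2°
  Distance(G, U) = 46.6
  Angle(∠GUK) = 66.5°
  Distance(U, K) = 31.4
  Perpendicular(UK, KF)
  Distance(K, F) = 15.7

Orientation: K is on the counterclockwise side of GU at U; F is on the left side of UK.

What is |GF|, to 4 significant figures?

29.92

G is at the origin; GU runs at 55.2° with length 46.6, so U = 46.6·(cos 55.2°, sin 55.2°) = (26.60, 38.27). ∠GUK = 66.5°, so UK runs at 55.2° + (180° − 66.5°) = 168.7° from the x-axis; with |UK| = 31.4, K = U + 31.4·(cos 168.7°, sin 168.7°) = (-4.196, 44.42). UK ⟂ KF; with |KF| = 15.7 on the left of UK, F = K + 15.7·(-0.1959, -0.9806) = (-7.272, 29.02). Then |GF| = |F − G| = 29.92.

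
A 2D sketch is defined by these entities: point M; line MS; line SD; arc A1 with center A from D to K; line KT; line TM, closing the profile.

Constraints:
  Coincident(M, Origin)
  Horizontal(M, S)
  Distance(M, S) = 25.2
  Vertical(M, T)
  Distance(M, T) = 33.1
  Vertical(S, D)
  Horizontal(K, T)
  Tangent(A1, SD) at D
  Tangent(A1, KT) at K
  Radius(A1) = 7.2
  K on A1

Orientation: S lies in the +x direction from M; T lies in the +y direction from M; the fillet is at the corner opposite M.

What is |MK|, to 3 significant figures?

37.7

M is at the origin; M and S share the same y with |MS| = 25.2 and S on the +x side, so S = (25.2, 0.00). M and T share the same x with |MT| = 33.1 and T on the +y side, so T = (0.00, 33.1). The virtual corner opposite M is at (25.2, 33.1). A1 meets SD tangentially, so AD is at right angles to SD and A1 meets KT tangentially, so AK is at right angles to KT, with radius 7.2, so the center A sits 7.2 in from both sides at A = (18.0, 25.9). That places the tangent points at D = (25.2, 25.9) on SD and K = (18.0, 33.1) on KT. Then |MK| = |K − M| = 37.7.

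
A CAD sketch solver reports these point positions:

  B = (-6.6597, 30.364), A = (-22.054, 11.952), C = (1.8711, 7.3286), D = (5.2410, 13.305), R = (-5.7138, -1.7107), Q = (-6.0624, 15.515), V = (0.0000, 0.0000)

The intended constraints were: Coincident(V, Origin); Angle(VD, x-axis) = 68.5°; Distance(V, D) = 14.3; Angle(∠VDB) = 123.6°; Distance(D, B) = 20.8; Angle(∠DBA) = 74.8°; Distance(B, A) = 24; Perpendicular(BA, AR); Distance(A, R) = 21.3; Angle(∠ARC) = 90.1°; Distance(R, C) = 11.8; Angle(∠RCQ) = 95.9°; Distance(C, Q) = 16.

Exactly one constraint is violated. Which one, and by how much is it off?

Distance(C, Q) = 16 — off by 4.60.

V = (0.00, 0.00) ✓; VD at 68.50° ✓; |VD| = 14.30 ✓; ∠VDB = 123.6° ✓; |DB| = 20.80 ✓; ∠DBA = 74.80° ✓; |BA| = 24.00 ✓; ∠(BA, AR) = 90.00° ✓; |AR| = 21.30 ✓; ∠ARC = 90.10° ✓; |RC| = 11.80 ✓; ∠RCQ = 95.90° ✓; |CQ| = 11.40 ✗.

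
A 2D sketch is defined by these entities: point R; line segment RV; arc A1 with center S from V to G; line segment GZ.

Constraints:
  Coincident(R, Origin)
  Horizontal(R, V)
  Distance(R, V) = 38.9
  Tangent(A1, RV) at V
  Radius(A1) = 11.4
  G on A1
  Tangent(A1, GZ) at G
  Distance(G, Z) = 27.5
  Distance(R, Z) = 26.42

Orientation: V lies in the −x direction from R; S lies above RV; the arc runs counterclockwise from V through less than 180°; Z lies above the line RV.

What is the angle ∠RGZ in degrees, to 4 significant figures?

53.53°

R is at the origin; RV is horizontal with |RV| = 38.9 and V on the −x side, so V = (-38.90, 0.000). A1 meets RV tangentially, so SV is at right angles to RV, so S = V + (0, 11.4) = (-38.90, 11.40). Since SG ⟂ GZ (tangency), |SZ| = √(11.4² + 27.5²) = 29.77 regardless of where G sits on A1. So Z lies on both circle(R, 26.42) and circle(S, 29.77); the above-RV intersection is Z = (-11.77, 23.65). G is the foot of the tangent from Z: G = (-30.59, 3.599).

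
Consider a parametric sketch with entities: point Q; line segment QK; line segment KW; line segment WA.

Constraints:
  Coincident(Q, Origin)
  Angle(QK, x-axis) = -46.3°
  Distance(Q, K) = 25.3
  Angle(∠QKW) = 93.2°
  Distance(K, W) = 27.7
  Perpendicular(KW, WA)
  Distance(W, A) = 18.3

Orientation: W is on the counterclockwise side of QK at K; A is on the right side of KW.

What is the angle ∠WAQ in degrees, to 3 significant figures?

33.8°

∠QKW = 93.2°, so KW runs at -46.3° + (180° − 93.2°) = 40.5° from the x-axis; with |KW| = 27.7, W = K + 27.7·(cos 40.5°, sin 40.5°) = (38.5, -0.301). KW ⟂ WA; with |WA| = 18.3 on the right of KW, A = W + 18.3·(0.649, -0.760) = (50.4, -14.2). Then cos ∠WAQ = AW·AQ / (|AW||AQ|), giving 33.8°.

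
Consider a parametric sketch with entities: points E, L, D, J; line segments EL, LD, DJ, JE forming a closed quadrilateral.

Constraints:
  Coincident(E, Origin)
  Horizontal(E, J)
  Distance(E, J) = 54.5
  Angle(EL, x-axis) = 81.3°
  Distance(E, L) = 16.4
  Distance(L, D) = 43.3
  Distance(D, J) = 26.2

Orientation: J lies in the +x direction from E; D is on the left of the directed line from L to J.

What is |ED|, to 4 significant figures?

51.19

Checks: |EJ| = 54.50 ✓; |EL| = 16.40 ✓; |LD| = 43.30 ✓; |DJ| = 26.20 ✓.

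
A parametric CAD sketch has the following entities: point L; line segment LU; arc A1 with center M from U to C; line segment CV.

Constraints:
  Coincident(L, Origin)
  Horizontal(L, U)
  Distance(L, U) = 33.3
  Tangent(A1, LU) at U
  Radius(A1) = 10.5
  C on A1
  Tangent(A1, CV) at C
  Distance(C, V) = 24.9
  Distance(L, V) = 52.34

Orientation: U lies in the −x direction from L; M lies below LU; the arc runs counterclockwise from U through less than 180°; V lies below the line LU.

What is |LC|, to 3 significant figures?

45.4

Checks: L = (0.00, 0.00) ✓; |MC| = 10.50 ✓; ∠(MC, CV) = 90.00° ✓; |CV| = 24.90 ✓; |LV| = 52.34 ✓.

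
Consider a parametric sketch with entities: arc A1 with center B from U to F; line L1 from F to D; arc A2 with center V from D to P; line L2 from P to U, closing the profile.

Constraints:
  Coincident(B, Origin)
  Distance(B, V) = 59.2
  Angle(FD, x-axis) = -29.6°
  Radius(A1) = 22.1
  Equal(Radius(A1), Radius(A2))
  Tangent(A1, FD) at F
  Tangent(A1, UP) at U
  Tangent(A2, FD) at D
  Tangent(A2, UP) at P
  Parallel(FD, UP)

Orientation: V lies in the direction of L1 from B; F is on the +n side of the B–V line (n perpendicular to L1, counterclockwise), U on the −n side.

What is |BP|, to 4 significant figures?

63.19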